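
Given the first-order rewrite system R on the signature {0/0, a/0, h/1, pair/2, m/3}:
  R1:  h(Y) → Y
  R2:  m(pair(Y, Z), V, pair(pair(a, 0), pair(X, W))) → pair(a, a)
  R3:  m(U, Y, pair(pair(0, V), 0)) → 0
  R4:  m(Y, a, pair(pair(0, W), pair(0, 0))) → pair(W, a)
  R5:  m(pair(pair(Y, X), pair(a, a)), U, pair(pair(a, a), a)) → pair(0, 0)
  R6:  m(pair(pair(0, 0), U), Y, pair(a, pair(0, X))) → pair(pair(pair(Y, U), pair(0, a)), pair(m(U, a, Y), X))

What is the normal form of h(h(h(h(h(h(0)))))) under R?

0

1. h(h(h(h(h(h(0))))))  →  h(h(h(h(h(0)))))   [R1 at ε]
2. h(h(h(h(h(0)))))  →  h(h(h(h(0))))   [R1 at ε]
3. h(h(h(h(0))))  →  h(h(h(0)))   [R1 at ε]
4. h(h(h(0)))  →  h(h(0))   [R1 at ε]
5. h(h(0))  →  h(0)   [R1 at ε]
6. h(0)  →  0   [R1 at ε]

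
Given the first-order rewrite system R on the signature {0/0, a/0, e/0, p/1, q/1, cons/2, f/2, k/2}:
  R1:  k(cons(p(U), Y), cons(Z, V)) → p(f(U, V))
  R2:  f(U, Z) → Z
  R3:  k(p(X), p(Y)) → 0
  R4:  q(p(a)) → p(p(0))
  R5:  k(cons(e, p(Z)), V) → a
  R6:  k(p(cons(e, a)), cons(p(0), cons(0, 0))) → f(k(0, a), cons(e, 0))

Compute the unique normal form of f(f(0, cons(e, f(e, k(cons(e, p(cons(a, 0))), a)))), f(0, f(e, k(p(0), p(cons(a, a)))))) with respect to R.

1. f(f(0, cons(e, f(e, k(cons(e, p(cons(a, 0))), a)))), f(0, f(e, k(p(0), p(cons(a, a))))))  →  f(0, f(e, k(p(0), p(cons(a, a)))))   [R2 at ε]
2. f(0, f(e, k(p(0), p(cons(a, a)))))  →  f(e, k(p(0), p(cons(a, a))))   [R2 at ε]
3. f(e, k(p(0), p(cons(a, a))))  →  k(p(0), p(cons(a, a)))   [R2 at ε]
4. k(p(0), p(cons(a, a)))  →  0   [R3 at ε]

0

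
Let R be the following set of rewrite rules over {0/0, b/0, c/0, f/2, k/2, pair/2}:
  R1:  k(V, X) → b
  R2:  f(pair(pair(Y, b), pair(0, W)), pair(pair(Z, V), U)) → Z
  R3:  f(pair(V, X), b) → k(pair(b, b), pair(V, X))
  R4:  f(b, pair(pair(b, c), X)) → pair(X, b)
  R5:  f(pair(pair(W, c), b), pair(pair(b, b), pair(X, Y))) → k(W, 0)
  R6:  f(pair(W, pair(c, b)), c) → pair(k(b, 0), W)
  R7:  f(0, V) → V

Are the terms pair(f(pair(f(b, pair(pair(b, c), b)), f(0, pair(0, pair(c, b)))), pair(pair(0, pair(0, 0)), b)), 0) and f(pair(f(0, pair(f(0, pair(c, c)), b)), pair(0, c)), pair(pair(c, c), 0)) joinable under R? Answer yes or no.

Reduce t₁ = pair(f(pair(f(b, pair(pair(b, c), b)), f(0, pair(0, pair(c, b)))), pair(pair(0, pair(0, 0)), b)), 0):
1. pair(f(pair(f(b, pair(pair(b, c), b)), f(0, pair(0, pair(c, b)))), pair(pair(0, pair(0, 0)), b)), 0)  →  pair(f(pair(pair(b, b), f(0, pair(0, pair(c, b)))), pair(pair(0, pair(0, 0)), b)), 0)   [R4 at 1.1.1]
2. pair(f(pair(pair(b, b), f(0, pair(0, pair(c, b)))), pair(pair(0, pair(0, 0)), b)), 0)  →  pair(f(pair(pair(b, b), pair(0, pair(c, b))), pair(pair(0, pair(0, 0)), b)), 0)   [R7 at 1.1.2]
3. pair(f(pair(pair(b, b), pair(0, pair(c, b))), pair(pair(0, pair(0, 0)), b)), 0)  →  pair(0, 0)   [R2 at 1]

Reduce t₂ = f(pair(f(0, pair(f(0, pair(c, c)), b)), pair(0, c)), pair(pair(c, c), 0)):
1. f(pair(f(0, pair(f(0, pair(c, c)), b)), pair(0, c)), pair(pair(c, c), 0))  →  f(pair(pair(f(0, pair(c, c)), b), pair(0, c)), pair(pair(c, c), 0))   [R7 at 1.1]
2. f(pair(pair(f(0, pair(c, c)), b), pair(0, c)), pair(pair(c, c), 0))  →  c   [R2 at ε]

no — NF(t₁) = pair(0, 0), NF(t₂) = c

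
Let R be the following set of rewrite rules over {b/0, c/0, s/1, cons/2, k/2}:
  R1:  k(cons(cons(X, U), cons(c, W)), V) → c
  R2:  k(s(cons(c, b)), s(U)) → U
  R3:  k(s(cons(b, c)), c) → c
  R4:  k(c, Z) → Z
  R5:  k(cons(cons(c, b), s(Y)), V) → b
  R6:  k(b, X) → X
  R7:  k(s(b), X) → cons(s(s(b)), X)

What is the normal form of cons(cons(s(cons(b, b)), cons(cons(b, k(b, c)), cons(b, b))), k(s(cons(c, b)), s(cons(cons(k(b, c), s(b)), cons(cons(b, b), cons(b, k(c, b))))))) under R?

1. cons(cons(s(cons(b, b)), cons(cons(b, k(b, c)), cons(b, b))), k(s(cons(c, b)), s(cons(cons(k(b, c), s(b)), cons(cons(b, b), cons(b, k(c, b)))))))  →  cons(cons(s(cons(b, b)), cons(cons(b, c), cons(b, b))), k(s(cons(c, b)), s(cons(cons(k(b, c), s(b)), cons(cons(b, b), cons(b, k(c, b)))))))   [R6 at 1.2.1.2]
2. cons(cons(s(cons(b, b)), cons(cons(b, c), cons(b, b))), k(s(cons(c, b)), s(cons(cons(k(b, c), s(b)), cons(cons(b, b), cons(b, k(c, b)))))))  →  cons(cons(s(cons(b, b)), cons(cons(b, c), cons(b, b))), cons(cons(k(b, c), s(b)), cons(cons(b, b), cons(b, k(c, b)))))   [R2 at 2]
3. cons(cons(s(cons(b, b)), cons(cons(b, c), cons(b, b))), cons(cons(k(b, c), s(b)), cons(cons(b, b), cons(b, k(c, b)))))  →  cons(cons(s(cons(b, b)), cons(cons(b, c), cons(b, b))), cons(cons(c, s(b)), cons(cons(b, b), cons(b, k(c, b)))))   [R6 at 2.1.1]
4. cons(cons(s(cons(b, b)), cons(cons(b, c), cons(b, b))), cons(cons(c, s(b)), cons(cons(b, b), cons(b, k(c, b)))))  →  cons(cons(s(cons(b, b)), cons(cons(b, c), cons(b, b))), cons(cons(c, s(b)), cons(cons(b, b), cons(b, b))))   [R4 at 2.2.2.2]

cons(cons(s(cons(b, b)), cons(cons(b, c), cons(b, b))), cons(cons(c, s(b)), cons(cons(b, b), cons(b, b))))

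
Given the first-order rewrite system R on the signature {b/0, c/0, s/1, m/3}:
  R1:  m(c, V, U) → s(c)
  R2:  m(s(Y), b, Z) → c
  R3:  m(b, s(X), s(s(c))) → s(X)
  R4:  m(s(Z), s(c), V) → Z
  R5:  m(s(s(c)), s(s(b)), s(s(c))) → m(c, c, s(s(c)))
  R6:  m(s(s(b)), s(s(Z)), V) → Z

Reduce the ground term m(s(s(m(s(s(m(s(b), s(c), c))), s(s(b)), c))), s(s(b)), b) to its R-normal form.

1. m(s(s(m(s(s(m(s(b), s(c), c))), s(s(b)), c))), s(s(b)), b)  →  m(s(s(m(s(s(b)), s(s(b)), c))), s(s(b)), b)   [R4 at 1.1.1.1.1.1]
2. m(s(s(m(s(s(b)), s(s(b)), c))), s(s(b)), b)  →  m(s(s(b)), s(s(b)), b)   [R6 at 1.1.1]
3. m(s(s(b)), s(s(b)), b)  →  b   [R6 at ε]

b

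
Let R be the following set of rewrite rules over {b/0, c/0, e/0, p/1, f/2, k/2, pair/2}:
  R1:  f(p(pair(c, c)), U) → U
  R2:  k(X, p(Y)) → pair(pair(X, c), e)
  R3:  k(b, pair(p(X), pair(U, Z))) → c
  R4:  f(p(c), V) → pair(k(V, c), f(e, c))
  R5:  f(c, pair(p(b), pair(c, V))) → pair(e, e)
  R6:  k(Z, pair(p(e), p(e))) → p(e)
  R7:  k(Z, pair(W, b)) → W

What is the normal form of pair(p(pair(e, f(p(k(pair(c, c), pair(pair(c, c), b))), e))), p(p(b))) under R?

1. pair(p(pair(e, f(p(k(pair(c, c), pair(pair(c, c), b))), e))), p(p(b)))  →  pair(p(pair(e, f(p(pair(c, c)), e))), p(p(b)))   [R7 at 1.1.2.1.1]
2. pair(p(pair(e, f(p(pair(c, c)), e))), p(p(b)))  →  pair(p(pair(e, e)), p(p(b)))   [R1 at 1.1.2]

pair(p(pair(e, e)), p(p(b)))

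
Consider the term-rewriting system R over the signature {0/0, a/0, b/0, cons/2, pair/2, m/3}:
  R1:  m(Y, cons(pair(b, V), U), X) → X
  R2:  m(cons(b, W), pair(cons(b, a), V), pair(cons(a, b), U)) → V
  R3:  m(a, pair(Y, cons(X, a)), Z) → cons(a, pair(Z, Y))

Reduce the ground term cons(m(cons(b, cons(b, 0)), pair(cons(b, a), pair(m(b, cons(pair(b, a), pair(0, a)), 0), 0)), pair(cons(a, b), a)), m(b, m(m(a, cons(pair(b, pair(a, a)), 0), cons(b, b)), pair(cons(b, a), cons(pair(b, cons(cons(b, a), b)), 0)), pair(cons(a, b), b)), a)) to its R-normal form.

1. cons(m(cons(b, cons(b, 0)), pair(cons(b, a), pair(m(b, cons(pair(b, a), pair(0, a)), 0), 0)), pair(cons(a, b), a)), m(b, m(m(a, cons(pair(b, pair(a, a)), 0), cons(b, b)), pair(cons(b, a), cons(pair(b, cons(cons(b, a), b)), 0)), pair(cons(a, b), b)), a))  →  cons(pair(m(b, cons(pair(b, a), pair(0, a)), 0), 0), m(b, m(m(a, cons(pair(b, pair(a, a)), 0), cons(b, b)), pair(cons(b, a), cons(pair(b, cons(cons(b, a), b)), 0)), pair(cons(a, b), b)), a))   [R2 at 1]
2. cons(pair(m(b, cons(pair(b, a), pair(0, a)), 0), 0), m(b, m(m(a, cons(pair(b, pair(a, a)), 0), cons(b, b)), pair(cons(b, a), cons(pair(b, cons(cons(b, a), b)), 0)), pair(cons(a, b), b)), a))  →  cons(pair(0, 0), m(b, m(m(a, cons(pair(b, pair(a, a)), 0), cons(b, b)), pair(cons(b, a), cons(pair(b, cons(cons(b, a), b)), 0)), pair(cons(a, b), b)), a))   [R1 at 1.1]
3. cons(pair(0, 0), m(b, m(m(a, cons(pair(b, pair(a, a)), 0), cons(b, b)), pair(cons(b, a), cons(pair(b, cons(cons(b, a), b)), 0)), pair(cons(a, b), b)), a))  →  cons(pair(0, 0), m(b, m(cons(b, b), pair(cons(b, a), cons(pair(b, cons(cons(b, a), b)), 0)), pair(cons(a, b), b)), a))   [R1 at 2.2.1]
4. cons(pair(0, 0), m(b, m(cons(b, b), pair(cons(b, a), cons(pair(b, cons(cons(b, a), b)), 0)), pair(cons(a, b), b)), a))  →  cons(pair(0, 0), m(b, cons(pair(b, cons(cons(b, a), b)), 0), a))   [R2 at 2.2]
5. cons(pair(0, 0), m(b, cons(pair(b, cons(cons(b, a), b)), 0), a))  →  cons(pair(0, 0), a)   [R1 at 2]

cons(pair(0, 0), a)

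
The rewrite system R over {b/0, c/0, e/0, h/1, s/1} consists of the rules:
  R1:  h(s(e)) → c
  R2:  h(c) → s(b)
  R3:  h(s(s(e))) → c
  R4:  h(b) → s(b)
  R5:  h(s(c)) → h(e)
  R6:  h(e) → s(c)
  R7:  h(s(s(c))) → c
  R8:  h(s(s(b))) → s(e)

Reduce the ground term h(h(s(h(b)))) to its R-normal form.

c

1. h(h(s(h(b))))  →  h(h(s(s(b))))   [R4 at 1.1.1]
2. h(h(s(s(b))))  →  h(s(e))   [R8 at 1]
3. h(s(e))  →  c   [R1 at ε]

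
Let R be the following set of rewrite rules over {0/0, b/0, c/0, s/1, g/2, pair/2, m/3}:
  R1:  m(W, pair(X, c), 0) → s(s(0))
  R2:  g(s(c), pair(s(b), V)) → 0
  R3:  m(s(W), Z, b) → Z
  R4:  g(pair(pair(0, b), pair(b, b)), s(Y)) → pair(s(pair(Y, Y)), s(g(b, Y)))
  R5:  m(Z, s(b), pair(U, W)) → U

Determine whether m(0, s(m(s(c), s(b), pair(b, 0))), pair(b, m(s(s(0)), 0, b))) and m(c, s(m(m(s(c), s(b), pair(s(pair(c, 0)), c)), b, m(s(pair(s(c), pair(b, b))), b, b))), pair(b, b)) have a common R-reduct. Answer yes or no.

Reduce t₁ = m(0, s(m(s(c), s(b), pair(b, 0))), pair(b, m(s(s(0)), 0, b))):
1. m(0, s(m(s(c), s(b), pair(b, 0))), pair(b, m(s(s(0)), 0, b)))  →  m(0, s(b), pair(b, m(s(s(0)), 0, b)))   [R5 at 2.1]
2. m(0, s(b), pair(b, m(s(s(0)), 0, b)))  →  b   [R5 at ε]

Reduce t₂ = m(c, s(m(m(s(c), s(b), pair(s(pair(c, 0)), c)), b, m(s(pair(s(c), pair(b, b))), b, b))), pair(b, b)):
1. m(c, s(m(m(s(c), s(b), pair(s(pair(c, 0)), c)), b, m(s(pair(s(c), pair(b, b))), b, b))), pair(b, b))  →  m(c, s(m(s(pair(c, 0)), b, m(s(pair(s(c), pair(b, b))), b, b))), pair(b, b))   [R5 at 2.1.1]
2. m(c, s(m(s(pair(c, 0)), b, m(s(pair(s(c), pair(b, b))), b, b))), pair(b, b))  →  m(c, s(m(s(pair(c, 0)), b, b)), pair(b, b))   [R3 at 2.1.3]
3. m(c, s(m(s(pair(c, 0)), b, b)), pair(b, b))  →  m(c, s(b), pair(b, b))   [R3 at 2.1]
4. m(c, s(b), pair(b, b))  →  b   [R5 at ε]

yes — NF(t₁) = b, NF(t₂) = b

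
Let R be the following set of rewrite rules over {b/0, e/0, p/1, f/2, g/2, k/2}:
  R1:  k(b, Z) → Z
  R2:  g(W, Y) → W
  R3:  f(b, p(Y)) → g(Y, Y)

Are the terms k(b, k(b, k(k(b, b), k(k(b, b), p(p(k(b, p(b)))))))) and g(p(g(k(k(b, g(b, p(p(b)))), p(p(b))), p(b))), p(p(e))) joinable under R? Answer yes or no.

Reduce t₁ = k(b, k(b, k(k(b, b), k(k(b, b), p(p(k(b, p(b)))))))):
1. k(b, k(b, k(k(b, b), k(k(b, b), p(p(k(b, p(b))))))))  →  k(b, k(k(b, b), k(k(b, b), p(p(k(b, p(b)))))))   [R1 at ε]
2. k(b, k(k(b, b), k(k(b, b), p(p(k(b, p(b)))))))  →  k(k(b, b), k(k(b, b), p(p(k(b, p(b))))))   [R1 at ε]
3. k(k(b, b), k(k(b, b), p(p(k(b, p(b))))))  →  k(b, k(k(b, b), p(p(k(b, p(b))))))   [R1 at 1]
4. k(b, k(k(b, b), p(p(k(b, p(b))))))  →  k(k(b, b), p(p(k(b, p(b)))))   [R1 at ε]
5. k(k(b, b), p(p(k(b, p(b)))))  →  k(b, p(p(k(b, p(b)))))   [R1 at 1]
6. k(b, p(p(k(b, p(b)))))  →  p(p(k(b, p(b))))   [R1 at ε]
7. p(p(k(b, p(b))))  →  p(p(p(b)))   [R1 at 1.1]

Reduce t₂ = g(p(g(k(k(b, g(b, p(p(b)))), p(p(b))), p(b))), p(p(e))):
1. g(p(g(k(k(b, g(b, p(p(b)))), p(p(b))), p(b))), p(p(e)))  →  p(g(k(k(b, g(b, p(p(b)))), p(p(b))), p(b)))   [R2 at ε]
2. p(g(k(k(b, g(b, p(p(b)))), p(p(b))), p(b)))  →  p(k(k(b, g(b, p(p(b)))), p(p(b))))   [R2 at 1]
3. p(k(k(b, g(b, p(p(b)))), p(p(b))))  →  p(k(g(b, p(p(b))), p(p(b))))   [R1 at 1.1]
4. p(k(g(b, p(p(b))), p(p(b))))  →  p(k(b, p(p(b))))   [R2 at 1.1]
5. p(k(b, p(p(b))))  →  p(p(p(b)))   [R1 at 1]

yes — NF(t₁) = p(p(p(b))), NF(t₂) = p(p(p(b)))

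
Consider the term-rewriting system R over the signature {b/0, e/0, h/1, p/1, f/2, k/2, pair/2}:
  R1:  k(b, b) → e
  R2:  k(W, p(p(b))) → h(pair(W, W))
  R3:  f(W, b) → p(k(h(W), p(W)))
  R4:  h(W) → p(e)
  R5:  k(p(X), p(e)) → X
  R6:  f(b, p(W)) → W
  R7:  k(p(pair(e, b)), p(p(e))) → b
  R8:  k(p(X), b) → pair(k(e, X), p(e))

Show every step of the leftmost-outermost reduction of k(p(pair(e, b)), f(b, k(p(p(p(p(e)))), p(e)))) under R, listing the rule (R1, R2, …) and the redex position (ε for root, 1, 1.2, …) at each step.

b

1. k(p(pair(e, b)), f(b, k(p(p(p(p(e)))), p(e))))  →  k(p(pair(e, b)), f(b, p(p(p(e)))))   [R5 at 2.2]
2. k(p(pair(e, b)), f(b, p(p(p(e)))))  →  k(p(pair(e, b)), p(p(e)))   [R6 at 2]
3. k(p(pair(e, b)), p(p(e)))  →  b   [R7 at ε]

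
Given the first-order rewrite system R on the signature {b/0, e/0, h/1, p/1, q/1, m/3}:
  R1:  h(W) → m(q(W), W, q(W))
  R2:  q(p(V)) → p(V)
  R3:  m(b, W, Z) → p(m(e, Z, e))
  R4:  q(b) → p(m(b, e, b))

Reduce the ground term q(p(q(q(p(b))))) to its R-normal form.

1. q(p(q(q(p(b)))))  →  p(q(q(p(b))))   [R2 at ε]
2. p(q(q(p(b))))  →  p(q(p(b)))   [R2 at 1.1]
3. p(q(p(b)))  →  p(p(b))   [R2 at 1]

p(p(b))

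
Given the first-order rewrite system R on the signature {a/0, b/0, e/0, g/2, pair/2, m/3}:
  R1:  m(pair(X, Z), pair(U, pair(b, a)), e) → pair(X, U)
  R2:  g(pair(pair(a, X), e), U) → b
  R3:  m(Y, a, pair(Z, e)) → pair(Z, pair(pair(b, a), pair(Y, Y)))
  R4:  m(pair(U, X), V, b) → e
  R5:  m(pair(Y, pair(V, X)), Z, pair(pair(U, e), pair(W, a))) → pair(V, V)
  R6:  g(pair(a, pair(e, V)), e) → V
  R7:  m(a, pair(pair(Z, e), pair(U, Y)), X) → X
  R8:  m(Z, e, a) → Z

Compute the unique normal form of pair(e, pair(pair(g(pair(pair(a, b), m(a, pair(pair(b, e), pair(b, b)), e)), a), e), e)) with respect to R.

1. pair(e, pair(pair(g(pair(pair(a, b), m(a, pair(pair(b, e), pair(b, b)), e)), a), e), e))  →  pair(e, pair(pair(g(pair(pair(a, b), e), a), e), e))   [R7 at 2.1.1.1.2]
2. pair(e, pair(pair(g(pair(pair(a, b), e), a), e), e))  →  pair(e, pair(pair(b, e), e))   [R2 at 2.1.1]

pair(e, pair(pair(b, e), e))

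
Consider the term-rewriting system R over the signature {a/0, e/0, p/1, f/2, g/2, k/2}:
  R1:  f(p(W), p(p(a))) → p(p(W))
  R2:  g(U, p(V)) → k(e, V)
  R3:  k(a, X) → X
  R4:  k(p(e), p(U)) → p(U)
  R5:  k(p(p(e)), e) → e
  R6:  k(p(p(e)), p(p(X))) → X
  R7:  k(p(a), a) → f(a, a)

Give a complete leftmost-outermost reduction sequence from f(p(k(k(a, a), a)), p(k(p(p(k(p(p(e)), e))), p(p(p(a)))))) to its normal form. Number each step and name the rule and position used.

1. f(p(k(k(a, a), a)), p(k(p(p(k(p(p(e)), e))), p(p(p(a))))))  →  f(p(k(a, a)), p(k(p(p(k(p(p(e)), e))), p(p(p(a))))))   [R3 at 1.1.1]
2. f(p(k(a, a)), p(k(p(p(k(p(p(e)), e))), p(p(p(a))))))  →  f(p(a), p(k(p(p(k(p(p(e)), e))), p(p(p(a))))))   [R3 at 1.1]
3. f(p(a), p(k(p(p(k(p(p(e)), e))), p(p(p(a))))))  →  f(p(a), p(k(p(p(e)), p(p(p(a))))))   [R5 at 2.1.1.1.1]
4. f(p(a), p(k(p(p(e)), p(p(p(a))))))  →  f(p(a), p(p(a)))   [R6 at 2.1]
5. f(p(a), p(p(a)))  →  p(p(a))   [R1 at ε]

p(p(a))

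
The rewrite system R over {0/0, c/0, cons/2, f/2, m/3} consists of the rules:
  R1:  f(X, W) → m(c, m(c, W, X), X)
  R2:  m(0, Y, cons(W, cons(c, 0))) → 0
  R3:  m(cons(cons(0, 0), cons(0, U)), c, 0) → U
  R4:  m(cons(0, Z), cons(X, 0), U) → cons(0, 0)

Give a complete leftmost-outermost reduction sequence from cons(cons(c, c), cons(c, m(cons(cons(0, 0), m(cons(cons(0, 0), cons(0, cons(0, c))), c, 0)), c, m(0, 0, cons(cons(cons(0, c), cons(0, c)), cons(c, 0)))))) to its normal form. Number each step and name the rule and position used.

cons(cons(c, c), cons(c, c))

1. cons(cons(c, c), cons(c, m(cons(cons(0, 0), m(cons(cons(0, 0), cons(0, cons(0, c))), c, 0)), c, m(0, 0, cons(cons(cons(0, c), cons(0, c)), cons(c, 0))))))  →  cons(cons(c, c), cons(c, m(cons(cons(0, 0), cons(0, c)), c, m(0, 0, cons(cons(cons(0, c), cons(0, c)), cons(c, 0))))))   [R3 at 2.2.1.2]
2. cons(cons(c, c), cons(c, m(cons(cons(0, 0), cons(0, c)), c, m(0, 0, cons(cons(cons(0, c), cons(0, c)), cons(c, 0))))))  →  cons(cons(c, c), cons(c, m(cons(cons(0, 0), cons(0, c)), c, 0)))   [R2 at 2.2.3]
3. cons(cons(c, c), cons(c, m(cons(cons(0, 0), cons(0, c)), c, 0)))  →  cons(cons(c, c), cons(c, c))   [R3 at 2.2]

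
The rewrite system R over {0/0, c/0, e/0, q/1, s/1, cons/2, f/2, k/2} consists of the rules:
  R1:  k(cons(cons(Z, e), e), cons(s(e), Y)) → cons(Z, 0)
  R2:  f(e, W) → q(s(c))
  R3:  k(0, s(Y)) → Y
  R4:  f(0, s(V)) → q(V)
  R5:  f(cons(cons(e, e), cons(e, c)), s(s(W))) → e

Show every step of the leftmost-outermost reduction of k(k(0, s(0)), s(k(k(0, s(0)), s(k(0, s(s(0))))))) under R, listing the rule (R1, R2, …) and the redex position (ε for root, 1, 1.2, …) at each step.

1. k(k(0, s(0)), s(k(k(0, s(0)), s(k(0, s(s(0)))))))  →  k(0, s(k(k(0, s(0)), s(k(0, s(s(0)))))))   [R3 at 1]
2. k(0, s(k(k(0, s(0)), s(k(0, s(s(0)))))))  →  k(k(0, s(0)), s(k(0, s(s(0)))))   [R3 at ε]
3. k(k(0, s(0)), s(k(0, s(s(0)))))  →  k(0, s(k(0, s(s(0)))))   [R3 at 1]
4. k(0, s(k(0, s(s(0)))))  →  k(0, s(s(0)))   [R3 at ε]
5. k(0, s(s(0)))  →  s(0)   [R3 at ε]

s(0)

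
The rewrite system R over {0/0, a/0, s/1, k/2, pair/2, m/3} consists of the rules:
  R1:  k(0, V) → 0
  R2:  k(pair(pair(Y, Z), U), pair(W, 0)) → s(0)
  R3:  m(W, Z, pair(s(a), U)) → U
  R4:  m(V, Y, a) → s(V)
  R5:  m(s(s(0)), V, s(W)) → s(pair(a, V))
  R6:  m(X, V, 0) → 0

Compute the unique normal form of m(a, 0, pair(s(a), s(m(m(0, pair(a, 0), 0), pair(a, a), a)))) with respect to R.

s(s(0))

1. m(a, 0, pair(s(a), s(m(m(0, pair(a, 0), 0), pair(a, a), a))))  →  s(m(m(0, pair(a, 0), 0), pair(a, a), a))   [R3 at ε]
2. s(m(m(0, pair(a, 0), 0), pair(a, a), a))  →  s(s(m(0, pair(a, 0), 0)))   [R4 at 1]
3. s(s(m(0, pair(a, 0), 0)))  →  s(s(0))   [R6 at 1.1]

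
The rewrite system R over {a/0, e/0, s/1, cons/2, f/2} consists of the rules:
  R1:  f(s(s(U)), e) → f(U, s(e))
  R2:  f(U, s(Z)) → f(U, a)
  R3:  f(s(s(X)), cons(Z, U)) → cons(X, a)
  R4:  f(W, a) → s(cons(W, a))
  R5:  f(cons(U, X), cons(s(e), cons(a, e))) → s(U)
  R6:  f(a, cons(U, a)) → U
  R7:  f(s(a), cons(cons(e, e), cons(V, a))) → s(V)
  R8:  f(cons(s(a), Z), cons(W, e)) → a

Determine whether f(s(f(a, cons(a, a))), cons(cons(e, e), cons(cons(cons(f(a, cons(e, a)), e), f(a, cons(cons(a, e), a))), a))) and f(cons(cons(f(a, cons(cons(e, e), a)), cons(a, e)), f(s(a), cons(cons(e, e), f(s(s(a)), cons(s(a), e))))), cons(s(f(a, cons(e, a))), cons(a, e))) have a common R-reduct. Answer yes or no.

yes — NF(t₁) = s(cons(cons(e, e), cons(a, e))), NF(t₂) = s(cons(cons(e, e), cons(a, e)))

Reduce t₁ = f(s(f(a, cons(a, a))), cons(cons(e, e), cons(cons(cons(f(a, cons(e, a)), e), f(a, cons(cons(a, e), a))), a))):
1. f(s(f(a, cons(a, a))), cons(cons(e, e), cons(cons(cons(f(a, cons(e, a)), e), f(a, cons(cons(a, e), a))), a)))  →  f(s(a), cons(cons(e, e), cons(cons(cons(f(a, cons(e, a)), e), f(a, cons(cons(a, e), a))), a)))   [R6 at 1.1]
2. f(s(a), cons(cons(e, e), cons(cons(cons(f(a, cons(e, a)), e), f(a, cons(cons(a, e), a))), a)))  →  s(cons(cons(f(a, cons(e, a)), e), f(a, cons(cons(a, e), a))))   [R7 at ε]
3. s(cons(cons(f(a, cons(e, a)), e), f(a, cons(cons(a, e), a))))  →  s(cons(cons(e, e), f(a, cons(cons(a, e), a))))   [R6 at 1.1.1]
4. s(cons(cons(e, e), f(a, cons(cons(a, e), a))))  →  s(cons(cons(e, e), cons(a, e)))   [R6 at 1.2]

Reduce t₂ = f(cons(cons(f(a, cons(cons(e, e), a)), cons(a, e)), f(s(a), cons(cons(e, e), f(s(s(a)), cons(s(a), e))))), cons(s(f(a, cons(e, a))), cons(a, e))):
1. f(cons(cons(f(a, cons(cons(e, e), a)), cons(a, e)), f(s(a), cons(cons(e, e), f(s(s(a)), cons(s(a), e))))), cons(s(f(a, cons(e, a))), cons(a, e)))  →  f(cons(cons(cons(e, e), cons(a, e)), f(s(a), cons(cons(e, e), f(s(s(a)), cons(s(a), e))))), cons(s(f(a, cons(e, a))), cons(a, e)))   [R6 at 1.1.1]
2. f(cons(cons(cons(e, e), cons(a, e)), f(s(a), cons(cons(e, e), f(s(s(a)), cons(s(a), e))))), cons(s(f(a, cons(e, a))), cons(a, e)))  →  f(cons(cons(cons(e, e), cons(a, e)), f(s(a), cons(cons(e, e), cons(a, a)))), cons(s(f(a, cons(e, a))), cons(a, e)))   [R3 at 1.2.2.2]
3. f(cons(cons(cons(e, e), cons(a, e)), f(s(a), cons(cons(e, e), cons(a, a)))), cons(s(f(a, cons(e, a))), cons(a, e)))  →  f(cons(cons(cons(e, e), cons(a, e)), s(a)), cons(s(f(a, cons(e, a))), cons(a, e)))   [R7 at 1.2]
4. f(cons(cons(cons(e, e), cons(a, e)), s(a)), cons(s(f(a, cons(e, a))), cons(a, e)))  →  f(cons(cons(cons(e, e), cons(a, e)), s(a)), cons(s(e), cons(a, e)))   [R6 at 2.1.1]
5. f(cons(cons(cons(e, e), cons(a, e)), s(a)), cons(s(e), cons(a, e)))  →  s(cons(cons(e, e), cons(a, e)))   [R5 at ε]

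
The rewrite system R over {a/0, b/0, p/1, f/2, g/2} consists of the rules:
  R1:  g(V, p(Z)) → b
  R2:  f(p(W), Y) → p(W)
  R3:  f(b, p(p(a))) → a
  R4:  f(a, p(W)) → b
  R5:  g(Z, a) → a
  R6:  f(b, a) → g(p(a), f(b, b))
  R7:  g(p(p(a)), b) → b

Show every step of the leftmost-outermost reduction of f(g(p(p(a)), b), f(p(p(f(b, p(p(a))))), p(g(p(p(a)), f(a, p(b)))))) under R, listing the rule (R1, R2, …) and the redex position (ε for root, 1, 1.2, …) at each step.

a

1. f(g(p(p(a)), b), f(p(p(f(b, p(p(a))))), p(g(p(p(a)), f(a, p(b))))))  →  f(b, f(p(p(f(b, p(p(a))))), p(g(p(p(a)), f(a, p(b))))))   [R7 at 1]
2. f(b, f(p(p(f(b, p(p(a))))), p(g(p(p(a)), f(a, p(b))))))  →  f(b, p(p(f(b, p(p(a))))))   [R2 at 2]
3. f(b, p(p(f(b, p(p(a))))))  →  f(b, p(p(a)))   [R3 at 2.1.1]
4. f(b, p(p(a)))  →  a   [R3 at ε]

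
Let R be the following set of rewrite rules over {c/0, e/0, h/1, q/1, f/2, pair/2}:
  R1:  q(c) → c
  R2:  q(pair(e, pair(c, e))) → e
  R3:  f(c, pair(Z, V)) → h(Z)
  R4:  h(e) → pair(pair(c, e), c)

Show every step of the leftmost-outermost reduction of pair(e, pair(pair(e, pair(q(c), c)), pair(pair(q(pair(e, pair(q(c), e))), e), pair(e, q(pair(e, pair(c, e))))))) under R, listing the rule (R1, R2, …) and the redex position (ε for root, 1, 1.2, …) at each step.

1. pair(e, pair(pair(e, pair(q(c), c)), pair(pair(q(pair(e, pair(q(c), e))), e), pair(e, q(pair(e, pair(c, e)))))))  →  pair(e, pair(pair(e, pair(c, c)), pair(pair(q(pair(e, pair(q(c), e))), e), pair(e, q(pair(e, pair(c, e)))))))   [R1 at 2.1.2.1]
2. pair(e, pair(pair(e, pair(c, c)), pair(pair(q(pair(e, pair(q(c), e))), e), pair(e, q(pair(e, pair(c, e)))))))  →  pair(e, pair(pair(e, pair(c, c)), pair(pair(q(pair(e, pair(c, e))), e), pair(e, q(pair(e, pair(c, e)))))))   [R1 at 2.2.1.1.1.2.1]
3. pair(e, pair(pair(e, pair(c, c)), pair(pair(q(pair(e, pair(c, e))), e), pair(e, q(pair(e, pair(c, e)))))))  →  pair(e, pair(pair(e, pair(c, c)), pair(pair(e, e), pair(e, q(pair(e, pair(c, e)))))))   [R2 at 2.2.1.1]
4. pair(e, pair(pair(e, pair(c, c)), pair(pair(e, e), pair(e, q(pair(e, pair(c, e)))))))  →  pair(e, pair(pair(e, pair(c, c)), pair(pair(e, e), pair(e, e))))   [R2 at 2.2.2.2]

pair(e, pair(pair(e, pair(c, c)), pair(pair(e, e), pair(e, e))))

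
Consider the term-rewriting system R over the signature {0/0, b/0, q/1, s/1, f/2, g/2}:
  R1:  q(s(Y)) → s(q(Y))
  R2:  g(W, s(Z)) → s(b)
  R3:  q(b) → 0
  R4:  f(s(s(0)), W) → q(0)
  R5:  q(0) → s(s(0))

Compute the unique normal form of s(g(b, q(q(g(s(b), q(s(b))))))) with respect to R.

s(s(b))

1. s(g(b, q(q(g(s(b), q(s(b)))))))  →  s(g(b, q(q(g(s(b), s(q(b)))))))   [R1 at 1.2.1.1.2]
2. s(g(b, q(q(g(s(b), s(q(b)))))))  →  s(g(b, q(q(s(b)))))   [R2 at 1.2.1.1]
3. s(g(b, q(q(s(b)))))  →  s(g(b, q(s(q(b)))))   [R1 at 1.2.1]
4. s(g(b, q(s(q(b)))))  →  s(g(b, s(q(q(b)))))   [R1 at 1.2]
5. s(g(b, s(q(q(b)))))  →  s(s(b))   [R2 at 1]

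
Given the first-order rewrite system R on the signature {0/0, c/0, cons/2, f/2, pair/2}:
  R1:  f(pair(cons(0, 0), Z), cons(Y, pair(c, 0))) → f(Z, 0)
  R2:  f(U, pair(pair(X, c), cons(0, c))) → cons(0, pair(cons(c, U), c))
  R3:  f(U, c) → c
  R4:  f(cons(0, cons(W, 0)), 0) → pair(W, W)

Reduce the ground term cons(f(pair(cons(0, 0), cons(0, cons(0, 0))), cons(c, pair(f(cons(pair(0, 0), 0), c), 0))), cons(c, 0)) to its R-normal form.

1. cons(f(pair(cons(0, 0), cons(0, cons(0, 0))), cons(c, pair(f(cons(pair(0, 0), 0), c), 0))), cons(c, 0))  →  cons(f(pair(cons(0, 0), cons(0, cons(0, 0))), cons(c, pair(c, 0))), cons(c, 0))   [R3 at 1.2.2.1]
2. cons(f(pair(cons(0, 0), cons(0, cons(0, 0))), cons(c, pair(c, 0))), cons(c, 0))  →  cons(f(cons(0, cons(0, 0)), 0), cons(c, 0))   [R1 at 1]
3. cons(f(cons(0, cons(0, 0)), 0), cons(c, 0))  →  cons(pair(0, 0), cons(c, 0))   [R4 at 1]

cons(pair(0, 0), cons(c, 0))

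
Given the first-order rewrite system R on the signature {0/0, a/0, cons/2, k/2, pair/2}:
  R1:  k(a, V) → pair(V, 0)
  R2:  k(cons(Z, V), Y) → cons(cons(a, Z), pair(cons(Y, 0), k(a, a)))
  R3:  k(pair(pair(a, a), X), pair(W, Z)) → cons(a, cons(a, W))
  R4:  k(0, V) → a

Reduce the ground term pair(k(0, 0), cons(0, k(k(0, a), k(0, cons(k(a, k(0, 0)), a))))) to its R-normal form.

pair(a, cons(0, pair(a, 0)))

1. pair(k(0, 0), cons(0, k(k(0, a), k(0, cons(k(a, k(0, 0)), a)))))  →  pair(a, cons(0, k(k(0, a), k(0, cons(k(a, k(0, 0)), a)))))   [R4 at 1]
2. pair(a, cons(0, k(k(0, a), k(0, cons(k(a, k(0, 0)), a)))))  →  pair(a, cons(0, k(a, k(0, cons(k(a, k(0, 0)), a)))))   [R4 at 2.2.1]
3. pair(a, cons(0, k(a, k(0, cons(k(a, k(0, 0)), a)))))  →  pair(a, cons(0, pair(k(0, cons(k(a, k(0, 0)), a)), 0)))   [R1 at 2.2]
4. pair(a, cons(0, pair(k(0, cons(k(a, k(0, 0)), a)), 0)))  →  pair(a, cons(0, pair(a, 0)))   [R4 at 2.2.1]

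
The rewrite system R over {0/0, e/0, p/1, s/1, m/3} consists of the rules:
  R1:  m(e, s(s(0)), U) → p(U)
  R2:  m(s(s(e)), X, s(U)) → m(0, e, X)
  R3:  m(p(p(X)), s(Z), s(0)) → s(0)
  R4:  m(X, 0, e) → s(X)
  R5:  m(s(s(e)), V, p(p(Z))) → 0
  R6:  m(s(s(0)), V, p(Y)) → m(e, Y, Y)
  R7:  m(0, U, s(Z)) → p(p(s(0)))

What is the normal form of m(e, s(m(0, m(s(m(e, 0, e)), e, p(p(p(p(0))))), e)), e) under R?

p(e)

1. m(e, s(m(0, m(s(m(e, 0, e)), e, p(p(p(p(0))))), e)), e)  →  m(e, s(m(0, m(s(s(e)), e, p(p(p(p(0))))), e)), e)   [R4 at 2.1.2.1.1]
2. m(e, s(m(0, m(s(s(e)), e, p(p(p(p(0))))), e)), e)  →  m(e, s(m(0, 0, e)), e)   [R5 at 2.1.2]
3. m(e, s(m(0, 0, e)), e)  →  m(e, s(s(0)), e)   [R4 at 2.1]
4. m(e, s(s(0)), e)  →  p(e)   [R1 at ε]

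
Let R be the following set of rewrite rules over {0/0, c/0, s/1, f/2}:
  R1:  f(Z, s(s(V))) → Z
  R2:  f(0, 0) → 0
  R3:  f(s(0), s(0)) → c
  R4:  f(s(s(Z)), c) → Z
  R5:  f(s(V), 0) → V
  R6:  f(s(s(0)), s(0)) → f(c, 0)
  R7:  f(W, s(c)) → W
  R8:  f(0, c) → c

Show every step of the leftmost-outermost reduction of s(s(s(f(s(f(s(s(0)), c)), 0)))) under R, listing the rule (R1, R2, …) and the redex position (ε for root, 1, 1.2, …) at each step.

1. s(s(s(f(s(f(s(s(0)), c)), 0))))  →  s(s(s(f(s(s(0)), c))))   [R5 at 1.1.1]
2. s(s(s(f(s(s(0)), c))))  →  s(s(s(0)))   [R4 at 1.1.1]

s(s(s(0)))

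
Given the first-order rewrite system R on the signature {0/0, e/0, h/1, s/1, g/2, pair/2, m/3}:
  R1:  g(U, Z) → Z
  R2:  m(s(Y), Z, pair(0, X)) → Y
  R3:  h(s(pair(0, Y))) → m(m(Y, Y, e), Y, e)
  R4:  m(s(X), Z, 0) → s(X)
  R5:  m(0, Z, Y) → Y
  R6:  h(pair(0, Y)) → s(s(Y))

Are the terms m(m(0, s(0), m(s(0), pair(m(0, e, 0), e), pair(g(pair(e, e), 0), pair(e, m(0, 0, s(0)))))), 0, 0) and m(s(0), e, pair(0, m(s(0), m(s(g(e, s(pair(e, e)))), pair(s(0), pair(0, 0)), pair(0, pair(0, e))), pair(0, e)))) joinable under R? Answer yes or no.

Reduce t₁ = m(m(0, s(0), m(s(0), pair(m(0, e, 0), e), pair(g(pair(e, e), 0), pair(e, m(0, 0, s(0)))))), 0, 0):
1. m(m(0, s(0), m(s(0), pair(m(0, e, 0), e), pair(g(pair(e, e), 0), pair(e, m(0, 0, s(0)))))), 0, 0)  →  m(m(s(0), pair(m(0, e, 0), e), pair(g(pair(e, e), 0), pair(e, m(0, 0, s(0))))), 0, 0)   [R5 at 1]
2. m(m(s(0), pair(m(0, e, 0), e), pair(g(pair(e, e), 0), pair(e, m(0, 0, s(0))))), 0, 0)  →  m(m(s(0), pair(0, e), pair(g(pair(e, e), 0), pair(e, m(0, 0, s(0))))), 0, 0)   [R5 at 1.2.1]
3. m(m(s(0), pair(0, e), pair(g(pair(e, e), 0), pair(e, m(0, 0, s(0))))), 0, 0)  →  m(m(s(0), pair(0, e), pair(0, pair(e, m(0, 0, s(0))))), 0, 0)   [R1 at 1.3.1]
4. m(m(s(0), pair(0, e), pair(0, pair(e, m(0, 0, s(0))))), 0, 0)  →  m(0, 0, 0)   [R2 at 1]
5. m(0, 0, 0)  →  0   [R5 at ε]

Reduce t₂ = m(s(0), e, pair(0, m(s(0), m(s(g(e, s(pair(e, e)))), pair(s(0), pair(0, 0)), pair(0, pair(0, e))), pair(0, e)))):
1. m(s(0), e, pair(0, m(s(0), m(s(g(e, s(pair(e, e)))), pair(s(0), pair(0, 0)), pair(0, pair(0, e))), pair(0, e))))  →  0   [R2 at ε]

yes — NF(t₁) = 0, NF(t₂) = 0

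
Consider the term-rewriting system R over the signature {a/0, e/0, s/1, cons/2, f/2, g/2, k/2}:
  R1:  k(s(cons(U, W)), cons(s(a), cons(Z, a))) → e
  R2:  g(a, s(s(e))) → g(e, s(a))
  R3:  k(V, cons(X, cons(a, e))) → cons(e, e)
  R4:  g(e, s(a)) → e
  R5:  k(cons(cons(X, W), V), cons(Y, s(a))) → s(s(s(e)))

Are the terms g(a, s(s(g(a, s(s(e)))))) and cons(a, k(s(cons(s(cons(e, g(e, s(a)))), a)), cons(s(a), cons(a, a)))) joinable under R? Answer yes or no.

no — NF(t₁) = e, NF(t₂) = cons(a, e)

Reduce t₁ = g(a, s(s(g(a, s(s(e)))))):
1. g(a, s(s(g(a, s(s(e))))))  →  g(a, s(s(g(e, s(a)))))   [R2 at 2.1.1]
2. g(a, s(s(g(e, s(a)))))  →  g(a, s(s(e)))   [R4 at 2.1.1]
3. g(a, s(s(e)))  →  g(e, s(a))   [R2 at ε]
4. g(e, s(a))  →  e   [R4 at ε]

Reduce t₂ = cons(a, k(s(cons(s(cons(e, g(e, s(a)))), a)), cons(s(a), cons(a, a)))):
1. cons(a, k(s(cons(s(cons(e, g(e, s(a)))), a)), cons(s(a), cons(a, a))))  →  cons(a, e)   [R1 at 2]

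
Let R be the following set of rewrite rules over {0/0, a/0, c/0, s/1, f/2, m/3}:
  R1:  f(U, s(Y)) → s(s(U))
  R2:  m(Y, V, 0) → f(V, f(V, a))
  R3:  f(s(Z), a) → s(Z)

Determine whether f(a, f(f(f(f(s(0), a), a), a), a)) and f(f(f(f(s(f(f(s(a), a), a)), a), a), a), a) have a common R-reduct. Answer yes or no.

yes — NF(t₁) = s(s(a)), NF(t₂) = s(s(a))

Reduce t₁ = f(a, f(f(f(f(s(0), a), a), a), a)):
1. f(a, f(f(f(f(s(0), a), a), a), a))  →  f(a, f(f(f(s(0), a), a), a))   [R3 at 2.1.1.1]
2. f(a, f(f(f(s(0), a), a), a))  →  f(a, f(f(s(0), a), a))   [R3 at 2.1.1]
3. f(a, f(f(s(0), a), a))  →  f(a, f(s(0), a))   [R3 at 2.1]
4. f(a, f(s(0), a))  →  f(a, s(0))   [R3 at 2]
5. f(a, s(0))  →  s(s(a))   [R1 at ε]

Reduce t₂ = f(f(f(f(s(f(f(s(a), a), a)), a), a), a), a):
1. f(f(f(f(s(f(f(s(a), a), a)), a), a), a), a)  →  f(f(f(s(f(f(s(a), a), a)), a), a), a)   [R3 at 1.1.1]
2. f(f(f(s(f(f(s(a), a), a)), a), a), a)  →  f(f(s(f(f(s(a), a), a)), a), a)   [R3 at 1.1]
3. f(f(s(f(f(s(a), a), a)), a), a)  →  f(s(f(f(s(a), a), a)), a)   [R3 at 1]
4. f(s(f(f(s(a), a), a)), a)  →  s(f(f(s(a), a), a))   [R3 at ε]
5. s(f(f(s(a), a), a))  →  s(f(s(a), a))   [R3 at 1.1]
6. s(f(s(a), a))  →  s(s(a))   [R3 at 1]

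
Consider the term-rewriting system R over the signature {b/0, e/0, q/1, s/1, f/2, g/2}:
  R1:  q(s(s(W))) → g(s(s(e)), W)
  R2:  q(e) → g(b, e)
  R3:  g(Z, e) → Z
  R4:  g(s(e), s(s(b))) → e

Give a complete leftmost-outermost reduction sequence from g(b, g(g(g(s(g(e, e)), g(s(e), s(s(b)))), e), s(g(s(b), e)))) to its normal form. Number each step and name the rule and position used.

1. g(b, g(g(g(s(g(e, e)), g(s(e), s(s(b)))), e), s(g(s(b), e))))  →  g(b, g(g(s(g(e, e)), g(s(e), s(s(b)))), s(g(s(b), e))))   [R3 at 2.1]
2. g(b, g(g(s(g(e, e)), g(s(e), s(s(b)))), s(g(s(b), e))))  →  g(b, g(g(s(e), g(s(e), s(s(b)))), s(g(s(b), e))))   [R3 at 2.1.1.1]
3. g(b, g(g(s(e), g(s(e), s(s(b)))), s(g(s(b), e))))  →  g(b, g(g(s(e), e), s(g(s(b), e))))   [R4 at 2.1.2]
4. g(b, g(g(s(e), e), s(g(s(b), e))))  →  g(b, g(s(e), s(g(s(b), e))))   [R3 at 2.1]
5. g(b, g(s(e), s(g(s(b), e))))  →  g(b, g(s(e), s(s(b))))   [R3 at 2.2.1]
6. g(b, g(s(e), s(s(b))))  →  g(b, e)   [R4 at 2]
7. g(b, e)  →  b   [R3 at ε]

b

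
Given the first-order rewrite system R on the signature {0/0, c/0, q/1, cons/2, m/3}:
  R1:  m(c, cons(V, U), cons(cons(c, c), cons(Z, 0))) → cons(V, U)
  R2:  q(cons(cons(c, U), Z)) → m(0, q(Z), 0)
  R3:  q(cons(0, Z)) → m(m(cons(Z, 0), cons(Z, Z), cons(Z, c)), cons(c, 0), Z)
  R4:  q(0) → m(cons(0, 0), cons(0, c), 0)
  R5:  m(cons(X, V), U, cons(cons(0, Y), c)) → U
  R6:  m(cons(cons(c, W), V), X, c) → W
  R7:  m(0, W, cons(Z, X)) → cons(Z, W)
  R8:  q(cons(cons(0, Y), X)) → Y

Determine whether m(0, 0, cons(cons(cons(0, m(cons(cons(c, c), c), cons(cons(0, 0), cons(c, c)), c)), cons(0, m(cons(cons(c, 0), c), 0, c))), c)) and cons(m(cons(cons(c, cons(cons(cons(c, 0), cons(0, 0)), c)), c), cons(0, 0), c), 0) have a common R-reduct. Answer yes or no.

no — NF(t₁) = cons(cons(cons(0, c), cons(0, 0)), 0), NF(t₂) = cons(cons(cons(cons(c, 0), cons(0, 0)), c), 0)

Reduce t₁ = m(0, 0, cons(cons(cons(0, m(cons(cons(c, c), c), cons(cons(0, 0), cons(c, c)), c)), cons(0, m(cons(cons(c, 0), c), 0, c))), c)):
1. m(0, 0, cons(cons(cons(0, m(cons(cons(c, c), c), cons(cons(0, 0), cons(c, c)), c)), cons(0, m(cons(cons(c, 0), c), 0, c))), c))  →  cons(cons(cons(0, m(cons(cons(c, c), c), cons(cons(0, 0), cons(c, c)), c)), cons(0, m(cons(cons(c, 0), c), 0, c))), 0)   [R7 at ε]
2. cons(cons(cons(0, m(cons(cons(c, c), c), cons(cons(0, 0), cons(c, c)), c)), cons(0, m(cons(cons(c, 0), c), 0, c))), 0)  →  cons(cons(cons(0, c), cons(0, m(cons(cons(c, 0), c), 0, c))), 0)   [R6 at 1.1.2]
3. cons(cons(cons(0, c), cons(0, m(cons(cons(c, 0), c), 0, c))), 0)  →  cons(cons(cons(0, c), cons(0, 0)), 0)   [R6 at 1.2.2]

Reduce t₂ = cons(m(cons(cons(c, cons(cons(cons(c, 0), cons(0, 0)), c)), c), cons(0, 0), c), 0):
1. cons(m(cons(cons(c, cons(cons(cons(c, 0), cons(0, 0)), c)), c), cons(0, 0), c), 0)  →  cons(cons(cons(cons(c, 0), cons(0, 0)), c), 0)   [R6 at 1]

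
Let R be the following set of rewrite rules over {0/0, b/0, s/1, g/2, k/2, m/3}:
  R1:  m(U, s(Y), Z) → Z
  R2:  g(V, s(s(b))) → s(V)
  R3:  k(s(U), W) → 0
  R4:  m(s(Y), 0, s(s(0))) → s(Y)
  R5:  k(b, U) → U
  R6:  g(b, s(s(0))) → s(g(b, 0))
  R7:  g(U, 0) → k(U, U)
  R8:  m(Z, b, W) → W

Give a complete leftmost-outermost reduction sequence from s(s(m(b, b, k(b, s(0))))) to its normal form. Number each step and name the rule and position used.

s(s(s(0)))

1. s(s(m(b, b, k(b, s(0)))))  →  s(s(k(b, s(0))))   [R8 at 1.1]
2. s(s(k(b, s(0))))  →  s(s(s(0)))   [R5 at 1.1]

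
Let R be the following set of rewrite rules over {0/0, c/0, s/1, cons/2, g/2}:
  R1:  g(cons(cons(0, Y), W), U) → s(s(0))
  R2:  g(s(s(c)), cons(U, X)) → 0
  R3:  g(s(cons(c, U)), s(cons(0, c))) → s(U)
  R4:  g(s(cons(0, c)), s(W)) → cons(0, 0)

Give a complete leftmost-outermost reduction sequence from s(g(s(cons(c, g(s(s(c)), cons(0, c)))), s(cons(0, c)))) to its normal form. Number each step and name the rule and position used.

1. s(g(s(cons(c, g(s(s(c)), cons(0, c)))), s(cons(0, c))))  →  s(s(g(s(s(c)), cons(0, c))))   [R3 at 1]
2. s(s(g(s(s(c)), cons(0, c))))  →  s(s(0))   [R2 at 1.1]

s(s(0))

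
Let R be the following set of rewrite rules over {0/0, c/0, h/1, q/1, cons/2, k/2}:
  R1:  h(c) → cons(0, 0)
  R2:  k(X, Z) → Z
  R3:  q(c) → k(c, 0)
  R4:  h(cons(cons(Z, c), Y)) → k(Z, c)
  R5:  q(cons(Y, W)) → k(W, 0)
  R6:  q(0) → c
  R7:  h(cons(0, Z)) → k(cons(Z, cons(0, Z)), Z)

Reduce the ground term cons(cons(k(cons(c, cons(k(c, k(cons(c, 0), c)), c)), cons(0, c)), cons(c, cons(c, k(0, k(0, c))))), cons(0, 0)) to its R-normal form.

1. cons(cons(k(cons(c, cons(k(c, k(cons(c, 0), c)), c)), cons(0, c)), cons(c, cons(c, k(0, k(0, c))))), cons(0, 0))  →  cons(cons(cons(0, c), cons(c, cons(c, k(0, k(0, c))))), cons(0, 0))   [R2 at 1.1]
2. cons(cons(cons(0, c), cons(c, cons(c, k(0, k(0, c))))), cons(0, 0))  →  cons(cons(cons(0, c), cons(c, cons(c, k(0, c)))), cons(0, 0))   [R2 at 1.2.2.2]
3. cons(cons(cons(0, c), cons(c, cons(c, k(0, c)))), cons(0, 0))  →  cons(cons(cons(0, c), cons(c, cons(c, c))), cons(0, 0))   [R2 at 1.2.2.2]

cons(cons(cons(0, c), cons(c, cons(c, c))), cons(0, 0))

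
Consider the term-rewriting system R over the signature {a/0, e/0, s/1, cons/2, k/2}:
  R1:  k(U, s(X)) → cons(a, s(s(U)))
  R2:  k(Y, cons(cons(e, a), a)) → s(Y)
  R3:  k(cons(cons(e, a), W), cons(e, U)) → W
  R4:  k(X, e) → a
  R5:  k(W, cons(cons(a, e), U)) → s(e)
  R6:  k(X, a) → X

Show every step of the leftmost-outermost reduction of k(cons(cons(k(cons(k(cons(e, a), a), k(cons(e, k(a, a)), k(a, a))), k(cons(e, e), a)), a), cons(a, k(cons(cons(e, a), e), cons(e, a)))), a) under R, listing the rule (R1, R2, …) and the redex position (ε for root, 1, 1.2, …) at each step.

cons(cons(cons(e, a), a), cons(a, e))

1. k(cons(cons(k(cons(k(cons(e, a), a), k(cons(e, k(a, a)), k(a, a))), k(cons(e, e), a)), a), cons(a, k(cons(cons(e, a), e), cons(e, a)))), a)  →  cons(cons(k(cons(k(cons(e, a), a), k(cons(e, k(a, a)), k(a, a))), k(cons(e, e), a)), a), cons(a, k(cons(cons(e, a), e), cons(e, a))))   [R6 at ε]
2. cons(cons(k(cons(k(cons(e, a), a), k(cons(e, k(a, a)), k(a, a))), k(cons(e, e), a)), a), cons(a, k(cons(cons(e, a), e), cons(e, a))))  →  cons(cons(k(cons(cons(e, a), k(cons(e, k(a, a)), k(a, a))), k(cons(e, e), a)), a), cons(a, k(cons(cons(e, a), e), cons(e, a))))   [R6 at 1.1.1.1]
3. cons(cons(k(cons(cons(e, a), k(cons(e, k(a, a)), k(a, a))), k(cons(e, e), a)), a), cons(a, k(cons(cons(e, a), e), cons(e, a))))  →  cons(cons(k(cons(cons(e, a), k(cons(e, a), k(a, a))), k(cons(e, e), a)), a), cons(a, k(cons(cons(e, a), e), cons(e, a))))   [R6 at 1.1.1.2.1.2]
4. cons(cons(k(cons(cons(e, a), k(cons(e, a), k(a, a))), k(cons(e, e), a)), a), cons(a, k(cons(cons(e, a), e), cons(e, a))))  →  cons(cons(k(cons(cons(e, a), k(cons(e, a), a)), k(cons(e, e), a)), a), cons(a, k(cons(cons(e, a), e), cons(e, a))))   [R6 at 1.1.1.2.2]
5. cons(cons(k(cons(cons(e, a), k(cons(e, a), a)), k(cons(e, e), a)), a), cons(a, k(cons(cons(e, a), e), cons(e, a))))  →  cons(cons(k(cons(cons(e, a), cons(e, a)), k(cons(e, e), a)), a), cons(a, k(cons(cons(e, a), e), cons(e, a))))   [R6 at 1.1.1.2]
6. cons(cons(k(cons(cons(e, a), cons(e, a)), k(cons(e, e), a)), a), cons(a, k(cons(cons(e, a), e), cons(e, a))))  →  cons(cons(k(cons(cons(e, a), cons(e, a)), cons(e, e)), a), cons(a, k(cons(cons(e, a), e), cons(e, a))))   [R6 at 1.1.2]
7. cons(cons(k(cons(cons(e, a), cons(e, a)), cons(e, e)), a), cons(a, k(cons(cons(e, a), e), cons(e, a))))  →  cons(cons(cons(e, a), a), cons(a, k(cons(cons(e, a), e), cons(e, a))))   [R3 at 1.1]
8. cons(cons(cons(e, a), a), cons(a, k(cons(cons(e, a), e), cons(e, a))))  →  cons(cons(cons(e, a), a), cons(a, e))   [R3 at 2.2]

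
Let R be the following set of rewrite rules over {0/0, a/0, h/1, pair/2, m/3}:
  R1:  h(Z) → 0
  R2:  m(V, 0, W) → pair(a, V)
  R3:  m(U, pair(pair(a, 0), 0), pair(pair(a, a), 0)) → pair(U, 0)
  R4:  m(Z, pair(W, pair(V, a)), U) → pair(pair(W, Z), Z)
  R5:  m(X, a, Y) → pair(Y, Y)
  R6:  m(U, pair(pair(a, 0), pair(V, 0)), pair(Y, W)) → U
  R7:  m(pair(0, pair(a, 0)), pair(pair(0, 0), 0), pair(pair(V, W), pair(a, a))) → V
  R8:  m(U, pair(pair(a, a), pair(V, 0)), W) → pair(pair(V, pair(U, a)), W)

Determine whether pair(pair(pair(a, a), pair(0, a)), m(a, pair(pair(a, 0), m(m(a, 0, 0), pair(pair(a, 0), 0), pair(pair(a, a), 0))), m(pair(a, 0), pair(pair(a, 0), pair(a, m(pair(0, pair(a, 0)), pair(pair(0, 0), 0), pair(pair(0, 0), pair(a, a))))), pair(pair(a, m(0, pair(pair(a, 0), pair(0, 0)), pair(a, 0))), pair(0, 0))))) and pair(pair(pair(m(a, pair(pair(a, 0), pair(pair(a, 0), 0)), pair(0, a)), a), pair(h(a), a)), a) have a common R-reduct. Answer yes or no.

yes — NF(t₁) = pair(pair(pair(a, a), pair(0, a)), a), NF(t₂) = pair(pair(pair(a, a), pair(0, a)), a)

Reduce t₁ = pair(pair(pair(a, a), pair(0, a)), m(a, pair(pair(a, 0), m(m(a, 0, 0), pair(pair(a, 0), 0), pair(pair(a, a), 0))), m(pair(a, 0), pair(pair(a, 0), pair(a, m(pair(0, pair(a, 0)), pair(pair(0, 0), 0), pair(pair(0, 0), pair(a, a))))), pair(pair(a, m(0, pair(pair(a, 0), pair(0, 0)), pair(a, 0))), pair(0, 0))))):
1. pair(pair(pair(a, a), pair(0, a)), m(a, pair(pair(a, 0), m(m(a, 0, 0), pair(pair(a, 0), 0), pair(pair(a, a), 0))), m(pair(a, 0), pair(pair(a, 0), pair(a, m(pair(0, pair(a, 0)), pair(pair(0, 0), 0), pair(pair(0, 0), pair(a, a))))), pair(pair(a, m(0, pair(pair(a, 0), pair(0, 0)), pair(a, 0))), pair(0, 0)))))  →  pair(pair(pair(a, a), pair(0, a)), m(a, pair(pair(a, 0), pair(m(a, 0, 0), 0)), m(pair(a, 0), pair(pair(a, 0), pair(a, m(pair(0, pair(a, 0)), pair(pair(0, 0), 0), pair(pair(0, 0), pair(a, a))))), pair(pair(a, m(0, pair(pair(a, 0), pair(0, 0)), pair(a, 0))), pair(0, 0)))))   [R3 at 2.2.2]
2. pair(pair(pair(a, a), pair(0, a)), m(a, pair(pair(a, 0), pair(m(a, 0, 0), 0)), m(pair(a, 0), pair(pair(a, 0), pair(a, m(pair(0, pair(a, 0)), pair(pair(0, 0), 0), pair(pair(0, 0), pair(a, a))))), pair(pair(a, m(0, pair(pair(a, 0), pair(0, 0)), pair(a, 0))), pair(0, 0)))))  →  pair(pair(pair(a, a), pair(0, a)), m(a, pair(pair(a, 0), pair(pair(a, a), 0)), m(pair(a, 0), pair(pair(a, 0), pair(a, m(pair(0, pair(a, 0)), pair(pair(0, 0), 0), pair(pair(0, 0), pair(a, a))))), pair(pair(a, m(0, pair(pair(a, 0), pair(0, 0)), pair(a, 0))), pair(0, 0)))))   [R2 at 2.2.2.1]
3. pair(pair(pair(a, a), pair(0, a)), m(a, pair(pair(a, 0), pair(pair(a, a), 0)), m(pair(a, 0), pair(pair(a, 0), pair(a, m(pair(0, pair(a, 0)), pair(pair(0, 0), 0), pair(pair(0, 0), pair(a, a))))), pair(pair(a, m(0, pair(pair(a, 0), pair(0, 0)), pair(a, 0))), pair(0, 0)))))  →  pair(pair(pair(a, a), pair(0, a)), m(a, pair(pair(a, 0), pair(pair(a, a), 0)), m(pair(a, 0), pair(pair(a, 0), pair(a, 0)), pair(pair(a, m(0, pair(pair(a, 0), pair(0, 0)), pair(a, 0))), pair(0, 0)))))   [R7 at 2.3.2.2.2]
4. pair(pair(pair(a, a), pair(0, a)), m(a, pair(pair(a, 0), pair(pair(a, a), 0)), m(pair(a, 0), pair(pair(a, 0), pair(a, 0)), pair(pair(a, m(0, pair(pair(a, 0), pair(0, 0)), pair(a, 0))), pair(0, 0)))))  →  pair(pair(pair(a, a), pair(0, a)), m(a, pair(pair(a, 0), pair(pair(a, a), 0)), pair(a, 0)))   [R6 at 2.3]
5. pair(pair(pair(a, a), pair(0, a)), m(a, pair(pair(a, 0), pair(pair(a, a), 0)), pair(a, 0)))  →  pair(pair(pair(a, a), pair(0, a)), a)   [R6 at 2]

Reduce t₂ = pair(pair(pair(m(a, pair(pair(a, 0), pair(pair(a, 0), 0)), pair(0, a)), a), pair(h(a), a)), a):
1. pair(pair(pair(m(a, pair(pair(a, 0), pair(pair(a, 0), 0)), pair(0, a)), a), pair(h(a), a)), a)  →  pair(pair(pair(a, a), pair(h(a), a)), a)   [R6 at 1.1.1]
2. pair(pair(pair(a, a), pair(h(a), a)), a)  →  pair(pair(pair(a, a), pair(0, a)), a)   [R1 at 1.2.1]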